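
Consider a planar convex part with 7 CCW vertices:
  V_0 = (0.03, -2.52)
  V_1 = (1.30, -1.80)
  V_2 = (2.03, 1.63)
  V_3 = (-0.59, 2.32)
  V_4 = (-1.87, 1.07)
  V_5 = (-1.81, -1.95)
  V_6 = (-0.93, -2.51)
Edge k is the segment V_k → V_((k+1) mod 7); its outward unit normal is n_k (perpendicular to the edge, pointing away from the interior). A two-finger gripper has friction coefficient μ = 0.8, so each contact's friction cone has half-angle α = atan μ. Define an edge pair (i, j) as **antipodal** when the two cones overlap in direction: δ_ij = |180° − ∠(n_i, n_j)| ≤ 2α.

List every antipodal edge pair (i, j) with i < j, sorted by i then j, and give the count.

count = 11; pairs: (0,2), (0,3), (0,4), (1,3), (1,4), (1,5), (2,4), (2,5), (2,6), (3,5), (3,6)

α = atan 0.8 = 38.66°;  2α = 77.32°
n_0 = (+0.4932, -0.8699)
n_1 = (+0.9781, -0.2082)
n_2 = (+0.2547, +0.9670)
n_3 = (-0.6987, +0.7154)
n_4 = (-0.9998, -0.0199)
n_5 = (-0.5369, -0.8437)
n_6 = (-0.0104, -0.9999)
  (0,1): δ = 131.57°  ·
  (0,2): δ = 44.30°  ✓
  (0,3): δ = 14.77°  ✓
  (0,4): δ = 61.59°  ✓
  (0,5): δ = 117.98°  ·
  (0,6): δ = 149.85°  ·
  (1,2): δ = 92.74°  ·
  (1,3): δ = 33.66°  ✓
  (1,4): δ = 13.15°  ✓
  (1,5): δ = 69.54°  ✓
  (1,6): δ = 101.42°  ·
  (2,3): δ = 120.93°  ·
  (2,4): δ = 74.11°  ✓
  (2,5): δ = 17.72°  ✓
  (2,6): δ = 14.16°  ✓
  (3,4): δ = 133.18°  ·
  (3,5): δ = 76.79°  ✓
  (3,6): δ = 44.92°  ✓
  (4,5): δ = 123.61°  ·
  (4,6): δ = 91.73°  ·
  (5,6): δ = 148.13°  ·
antipodal pairs: 11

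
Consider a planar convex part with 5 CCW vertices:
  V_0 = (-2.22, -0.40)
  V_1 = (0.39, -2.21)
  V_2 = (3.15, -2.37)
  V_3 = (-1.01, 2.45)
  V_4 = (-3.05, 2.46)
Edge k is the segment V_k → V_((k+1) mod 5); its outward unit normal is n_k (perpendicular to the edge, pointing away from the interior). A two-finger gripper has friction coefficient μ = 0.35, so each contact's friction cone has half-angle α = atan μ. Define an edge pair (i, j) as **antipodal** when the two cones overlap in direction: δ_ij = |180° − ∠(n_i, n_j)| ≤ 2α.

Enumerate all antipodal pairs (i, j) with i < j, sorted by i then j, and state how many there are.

count = 4; pairs: (0,2), (0,3), (1,3), (2,4)

α = atan 0.35 = 19.29°;  2α = 38.58°
n_0 = (-0.5699, -0.8217)
n_1 = (-0.0579, -0.9983)
n_2 = (+0.7570, +0.6534)
n_3 = (+0.0049, +1.0000)
n_4 = (-0.9604, -0.2787)
  (0,1): δ = 148.58°  ·
  (0,2): δ = 14.46°  ✓
  (0,3): δ = 34.46°  ✓
  (0,4): δ = 140.92°  ·
  (1,2): δ = 45.89°  ·
  (1,3): δ = 3.04°  ✓
  (1,4): δ = 109.50°  ·
  (2,3): δ = 131.08°  ·
  (2,4): δ = 24.61°  ✓
  (3,4): δ = 73.54°  ·
antipodal pairs: 4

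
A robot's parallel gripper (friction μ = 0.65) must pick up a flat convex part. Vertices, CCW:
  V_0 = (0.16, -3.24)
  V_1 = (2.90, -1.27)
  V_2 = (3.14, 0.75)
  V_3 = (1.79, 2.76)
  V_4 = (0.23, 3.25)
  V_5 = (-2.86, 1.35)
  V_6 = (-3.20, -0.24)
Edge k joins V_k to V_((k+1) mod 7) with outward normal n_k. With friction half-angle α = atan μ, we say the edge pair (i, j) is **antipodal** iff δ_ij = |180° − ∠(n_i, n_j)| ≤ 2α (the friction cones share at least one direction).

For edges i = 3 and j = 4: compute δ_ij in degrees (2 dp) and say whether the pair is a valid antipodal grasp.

α = atan 0.65 = 33.02°;  2α = 66.05°
edge 3: e_3 = (-1.56, +0.49);  n_3 = (+0.2997, +0.9540)
edge 4: e_4 = (-3.09, -1.90);  n_4 = (-0.5238, +0.8518)
∠(n_3, n_4) = 49.02°
δ = |180° − 49.02°| = 130.98°
130.98° > 2α = 66.05°  →  invalid

δ = 130.98°, invalid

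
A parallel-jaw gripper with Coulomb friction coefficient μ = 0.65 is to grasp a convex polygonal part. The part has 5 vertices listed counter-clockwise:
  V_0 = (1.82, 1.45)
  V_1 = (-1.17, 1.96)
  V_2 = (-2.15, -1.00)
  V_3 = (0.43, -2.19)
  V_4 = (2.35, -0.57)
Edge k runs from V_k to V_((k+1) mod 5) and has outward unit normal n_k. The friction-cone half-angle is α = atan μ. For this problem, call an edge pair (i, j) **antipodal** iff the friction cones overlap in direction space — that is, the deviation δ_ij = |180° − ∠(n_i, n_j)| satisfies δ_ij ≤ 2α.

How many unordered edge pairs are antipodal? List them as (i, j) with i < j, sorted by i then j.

count = 5; pairs: (0,2), (0,3), (1,3), (1,4), (2,4)

α = atan 0.65 = 33.02°;  2α = 66.05°
n_0 = (+0.1681, +0.9858)
n_1 = (-0.9493, +0.3143)
n_2 = (-0.4188, -0.9081)
n_3 = (+0.6449, -0.7643)
n_4 = (+0.9673, +0.2538)
  (0,1): δ = 98.64°  ·
  (0,2): δ = 15.08°  ✓
  (0,3): δ = 49.84°  ✓
  (0,4): δ = 114.38°  ·
  (1,2): δ = 96.44°  ·
  (1,3): δ = 31.53°  ✓
  (1,4): δ = 33.02°  ✓
  (2,3): δ = 115.08°  ·
  (2,4): δ = 50.54°  ✓
  (3,4): δ = 115.45°  ·
antipodal pairs: 5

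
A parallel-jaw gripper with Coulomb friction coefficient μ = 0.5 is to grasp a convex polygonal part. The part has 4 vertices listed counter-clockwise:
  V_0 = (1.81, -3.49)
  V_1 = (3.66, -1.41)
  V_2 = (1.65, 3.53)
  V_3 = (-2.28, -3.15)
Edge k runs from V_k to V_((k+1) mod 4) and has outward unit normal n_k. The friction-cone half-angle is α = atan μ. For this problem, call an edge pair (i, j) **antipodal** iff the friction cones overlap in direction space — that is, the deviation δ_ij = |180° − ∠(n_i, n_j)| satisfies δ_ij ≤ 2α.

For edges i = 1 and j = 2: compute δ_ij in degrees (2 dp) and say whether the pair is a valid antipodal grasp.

α = atan 0.5 = 26.57°;  2α = 53.13°
edge 1: e_1 = (-2.01, +4.94);  n_1 = (+0.9263, +0.3769)
edge 2: e_2 = (-3.93, -6.68);  n_2 = (-0.8619, +0.5071)
∠(n_1, n_2) = 127.39°
δ = |180° − 127.39°| = 52.61°
52.61° ≤ 2α = 53.13°  →  valid

δ = 52.61°, valid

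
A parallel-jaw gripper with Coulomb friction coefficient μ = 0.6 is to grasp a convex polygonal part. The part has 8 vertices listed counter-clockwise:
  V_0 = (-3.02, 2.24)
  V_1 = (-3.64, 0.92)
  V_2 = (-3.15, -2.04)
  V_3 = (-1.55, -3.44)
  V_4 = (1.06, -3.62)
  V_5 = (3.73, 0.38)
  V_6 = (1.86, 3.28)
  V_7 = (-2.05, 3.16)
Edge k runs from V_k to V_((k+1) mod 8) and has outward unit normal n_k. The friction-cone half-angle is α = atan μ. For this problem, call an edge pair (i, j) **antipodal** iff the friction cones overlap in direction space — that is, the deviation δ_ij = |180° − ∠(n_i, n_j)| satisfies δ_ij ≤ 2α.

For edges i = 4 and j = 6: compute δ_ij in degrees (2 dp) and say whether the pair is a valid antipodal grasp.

δ = 54.52°, valid

α = atan 0.6 = 30.96°;  2α = 61.93°
edge 4: e_4 = (+2.67, +4.00);  n_4 = (+0.8317, -0.5552)
edge 6: e_6 = (-3.91, -0.12);  n_6 = (-0.0307, +0.9995)
∠(n_4, n_6) = 125.48°
δ = |180° − 125.48°| = 54.52°
54.52° ≤ 2α = 61.93°  →  valid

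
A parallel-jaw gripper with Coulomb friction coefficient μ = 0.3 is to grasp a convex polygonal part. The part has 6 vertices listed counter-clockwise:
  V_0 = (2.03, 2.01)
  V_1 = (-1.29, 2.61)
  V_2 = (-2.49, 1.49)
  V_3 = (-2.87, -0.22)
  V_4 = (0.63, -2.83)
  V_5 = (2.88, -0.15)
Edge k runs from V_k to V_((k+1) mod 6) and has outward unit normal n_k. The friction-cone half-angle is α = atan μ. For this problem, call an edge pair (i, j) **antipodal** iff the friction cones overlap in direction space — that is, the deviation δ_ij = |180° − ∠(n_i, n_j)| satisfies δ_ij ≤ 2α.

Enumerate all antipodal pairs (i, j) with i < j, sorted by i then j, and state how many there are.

count = 4; pairs: (0,3), (1,4), (2,4), (3,5)

α = atan 0.3 = 16.70°;  2α = 33.40°
n_0 = (+0.1778, +0.9841)
n_1 = (-0.6823, +0.7311)
n_2 = (-0.9762, +0.2169)
n_3 = (-0.5978, -0.8016)
n_4 = (+0.7659, -0.6430)
n_5 = (+0.9305, +0.3662)
  (0,1): δ = 126.73°  ·
  (0,2): δ = 92.28°  ·
  (0,3): δ = 26.47°  ✓
  (0,4): δ = 60.23°  ·
  (0,5): δ = 121.72°  ·
  (1,2): δ = 145.55°  ·
  (1,3): δ = 79.74°  ·
  (1,4): δ = 6.96°  ✓
  (1,5): δ = 68.46°  ·
  (2,3): δ = 114.18°  ·
  (2,4): δ = 27.49°  ✓
  (2,5): δ = 34.01°  ·
  (3,4): δ = 93.30°  ·
  (3,5): δ = 31.81°  ✓
  (4,5): δ = 118.50°  ·
antipodal pairs: 4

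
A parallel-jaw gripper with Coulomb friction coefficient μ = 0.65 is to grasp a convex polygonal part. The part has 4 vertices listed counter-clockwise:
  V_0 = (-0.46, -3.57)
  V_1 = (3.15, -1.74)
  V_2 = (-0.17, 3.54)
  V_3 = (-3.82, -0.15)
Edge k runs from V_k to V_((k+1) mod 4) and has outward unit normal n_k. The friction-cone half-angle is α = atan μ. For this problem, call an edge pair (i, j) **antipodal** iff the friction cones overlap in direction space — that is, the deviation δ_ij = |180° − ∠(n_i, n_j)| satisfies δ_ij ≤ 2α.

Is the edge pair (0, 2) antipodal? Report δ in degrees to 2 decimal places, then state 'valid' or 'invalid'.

δ = 18.43°, valid

α = atan 0.65 = 33.02°;  2α = 66.05°
edge 0: e_0 = (+3.61, +1.83);  n_0 = (+0.4521, -0.8919)
edge 2: e_2 = (-3.65, -3.69);  n_2 = (-0.7109, +0.7032)
∠(n_0, n_2) = 161.57°
δ = |180° − 161.57°| = 18.43°
18.43° ≤ 2α = 66.05°  →  valid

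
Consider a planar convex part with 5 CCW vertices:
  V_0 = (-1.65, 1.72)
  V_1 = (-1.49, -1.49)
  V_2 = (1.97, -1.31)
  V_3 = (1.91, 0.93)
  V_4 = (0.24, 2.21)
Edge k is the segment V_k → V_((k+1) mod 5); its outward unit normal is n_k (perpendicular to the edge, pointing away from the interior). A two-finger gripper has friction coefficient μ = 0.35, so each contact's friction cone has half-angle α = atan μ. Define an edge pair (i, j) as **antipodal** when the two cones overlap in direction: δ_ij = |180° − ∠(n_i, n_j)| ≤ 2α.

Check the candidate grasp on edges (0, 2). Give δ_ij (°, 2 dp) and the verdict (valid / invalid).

δ = 1.32°, valid

α = atan 0.35 = 19.29°;  2α = 38.58°
edge 0: e_0 = (+0.16, -3.21);  n_0 = (-0.9988, -0.0498)
edge 2: e_2 = (-0.06, +2.24);  n_2 = (+0.9996, +0.0268)
∠(n_0, n_2) = 178.68°
δ = |180° − 178.68°| = 1.32°
1.32° ≤ 2α = 38.58°  →  valid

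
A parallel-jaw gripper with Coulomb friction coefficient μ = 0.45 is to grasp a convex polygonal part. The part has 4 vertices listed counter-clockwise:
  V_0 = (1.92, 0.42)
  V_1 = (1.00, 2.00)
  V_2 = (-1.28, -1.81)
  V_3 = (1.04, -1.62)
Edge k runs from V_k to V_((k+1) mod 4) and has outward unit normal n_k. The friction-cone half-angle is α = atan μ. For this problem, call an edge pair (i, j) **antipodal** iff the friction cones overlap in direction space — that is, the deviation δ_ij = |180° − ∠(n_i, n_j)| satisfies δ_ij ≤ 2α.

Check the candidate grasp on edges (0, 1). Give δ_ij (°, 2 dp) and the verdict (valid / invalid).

δ = 61.11°, invalid

α = atan 0.45 = 24.23°;  2α = 48.46°
edge 0: e_0 = (-0.92, +1.58);  n_0 = (+0.8642, +0.5032)
edge 1: e_1 = (-2.28, -3.81);  n_1 = (-0.8581, +0.5135)
∠(n_0, n_1) = 118.89°
δ = |180° − 118.89°| = 61.11°
61.11° > 2α = 48.46°  →  invalid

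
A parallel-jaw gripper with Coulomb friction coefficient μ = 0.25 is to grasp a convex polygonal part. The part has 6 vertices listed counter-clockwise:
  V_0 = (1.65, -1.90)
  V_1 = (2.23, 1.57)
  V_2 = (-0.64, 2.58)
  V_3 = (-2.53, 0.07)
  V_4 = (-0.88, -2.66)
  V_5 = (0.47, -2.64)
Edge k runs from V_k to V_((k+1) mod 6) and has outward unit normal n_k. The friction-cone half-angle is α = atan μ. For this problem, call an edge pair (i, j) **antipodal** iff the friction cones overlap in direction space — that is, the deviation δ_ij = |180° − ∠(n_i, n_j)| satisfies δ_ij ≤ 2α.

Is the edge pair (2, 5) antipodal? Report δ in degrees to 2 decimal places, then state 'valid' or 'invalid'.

α = atan 0.25 = 14.04°;  2α = 28.07°
edge 2: e_2 = (-1.89, -2.51);  n_2 = (-0.7989, +0.6015)
edge 5: e_5 = (+1.18, +0.74);  n_5 = (+0.5313, -0.8472)
∠(n_2, n_5) = 159.07°
δ = |180° − 159.07°| = 20.93°
20.93° ≤ 2α = 28.07°  →  valid

δ = 20.93°, valid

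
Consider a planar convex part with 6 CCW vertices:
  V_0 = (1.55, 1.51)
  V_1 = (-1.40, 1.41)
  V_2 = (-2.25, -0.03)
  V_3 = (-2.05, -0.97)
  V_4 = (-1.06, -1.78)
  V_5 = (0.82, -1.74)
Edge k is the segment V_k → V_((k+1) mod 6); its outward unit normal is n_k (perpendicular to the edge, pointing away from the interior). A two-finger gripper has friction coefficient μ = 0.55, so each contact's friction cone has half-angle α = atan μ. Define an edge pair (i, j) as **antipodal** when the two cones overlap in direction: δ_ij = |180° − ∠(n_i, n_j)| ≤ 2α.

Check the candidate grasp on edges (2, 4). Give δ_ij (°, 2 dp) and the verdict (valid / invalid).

δ = 100.79°, invalid

α = atan 0.55 = 28.81°;  2α = 57.62°
edge 2: e_2 = (+0.20, -0.94);  n_2 = (-0.9781, -0.2081)
edge 4: e_4 = (+1.88, +0.04);  n_4 = (+0.0213, -0.9998)
∠(n_2, n_4) = 79.21°
δ = |180° − 79.21°| = 100.79°
100.79° > 2α = 57.62°  →  invalid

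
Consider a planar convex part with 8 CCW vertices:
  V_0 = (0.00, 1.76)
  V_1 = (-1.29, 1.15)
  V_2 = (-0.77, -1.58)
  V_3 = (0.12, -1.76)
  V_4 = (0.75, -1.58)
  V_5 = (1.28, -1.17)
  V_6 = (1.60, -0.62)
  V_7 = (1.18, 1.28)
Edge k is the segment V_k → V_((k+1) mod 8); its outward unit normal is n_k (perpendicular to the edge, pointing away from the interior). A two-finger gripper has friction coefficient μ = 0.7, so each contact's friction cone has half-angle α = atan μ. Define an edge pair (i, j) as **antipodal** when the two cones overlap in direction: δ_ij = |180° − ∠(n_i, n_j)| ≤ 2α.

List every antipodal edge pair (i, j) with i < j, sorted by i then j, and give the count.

α = atan 0.7 = 34.99°;  2α = 69.98°
n_0 = (-0.4275, +0.9040)
n_1 = (-0.9823, -0.1871)
n_2 = (-0.1982, -0.9802)
n_3 = (+0.2747, -0.9615)
n_4 = (+0.6119, -0.7910)
n_5 = (+0.8643, -0.5029)
n_6 = (+0.9764, +0.2158)
n_7 = (+0.3768, +0.9263)
  (0,1): δ = 104.52°  ·
  (0,2): δ = 36.74°  ✓
  (0,3): δ = 9.36°  ✓
  (0,4): δ = 12.42°  ✓
  (0,5): δ = 34.50°  ✓
  (0,6): δ = 77.16°  ·
  (0,7): δ = 132.56°  ·
  (1,2): δ = 112.22°  ·
  (1,3): δ = 84.84°  ·
  (1,4): δ = 63.06°  ✓
  (1,5): δ = 40.98°  ✓
  (1,6): δ = 1.68°  ✓
  (1,7): δ = 57.08°  ✓
  (2,3): δ = 152.62°  ·
  (2,4): δ = 130.84°  ·
  (2,5): δ = 108.76°  ·
  (2,6): δ = 66.10°  ✓
  (2,7): δ = 10.70°  ✓
  (3,4): δ = 158.22°  ·
  (3,5): δ = 136.14°  ·
  (3,6): δ = 93.48°  ·
  (3,7): δ = 38.08°  ✓
  (4,5): δ = 157.92°  ·
  (4,6): δ = 115.26°  ·
  (4,7): δ = 59.86°  ✓
  (5,6): δ = 137.34°  ·
  (5,7): δ = 81.94°  ·
  (6,7): δ = 124.60°  ·
antipodal pairs: 12

count = 12; pairs: (0,2), (0,3), (0,4), (0,5), (1,4), (1,5), (1,6), (1,7), (2,6), (2,7), (3,7), (4,7)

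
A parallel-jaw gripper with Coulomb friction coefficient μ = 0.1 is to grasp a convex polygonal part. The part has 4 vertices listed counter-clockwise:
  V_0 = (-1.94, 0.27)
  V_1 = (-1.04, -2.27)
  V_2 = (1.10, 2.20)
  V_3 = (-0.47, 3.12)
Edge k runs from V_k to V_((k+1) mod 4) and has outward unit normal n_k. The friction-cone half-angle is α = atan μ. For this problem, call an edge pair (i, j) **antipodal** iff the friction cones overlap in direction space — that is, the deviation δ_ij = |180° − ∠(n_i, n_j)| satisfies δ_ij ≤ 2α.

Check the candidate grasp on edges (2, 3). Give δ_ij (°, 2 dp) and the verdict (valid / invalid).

α = atan 0.1 = 5.71°;  2α = 11.42°
edge 2: e_2 = (-1.57, +0.92);  n_2 = (+0.5056, +0.8628)
edge 3: e_3 = (-1.47, -2.85);  n_3 = (-0.8887, +0.4584)
∠(n_2, n_3) = 93.09°
δ = |180° − 93.09°| = 86.91°
86.91° > 2α = 11.42°  →  invalid

δ = 86.91°, invalid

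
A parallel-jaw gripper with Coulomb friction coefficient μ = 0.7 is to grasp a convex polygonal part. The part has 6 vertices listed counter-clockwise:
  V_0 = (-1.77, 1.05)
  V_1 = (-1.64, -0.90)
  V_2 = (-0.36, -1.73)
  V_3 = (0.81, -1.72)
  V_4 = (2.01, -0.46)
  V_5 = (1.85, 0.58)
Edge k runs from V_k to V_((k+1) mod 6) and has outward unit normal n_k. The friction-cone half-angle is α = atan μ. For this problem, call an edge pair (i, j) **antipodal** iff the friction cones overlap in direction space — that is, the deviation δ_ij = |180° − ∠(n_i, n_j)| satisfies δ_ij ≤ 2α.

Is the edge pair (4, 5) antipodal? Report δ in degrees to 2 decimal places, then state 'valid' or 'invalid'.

δ = 106.14°, invalid

α = atan 0.7 = 34.99°;  2α = 69.98°
edge 4: e_4 = (-0.16, +1.04);  n_4 = (+0.9884, +0.1521)
edge 5: e_5 = (-3.62, +0.47);  n_5 = (+0.1288, +0.9917)
∠(n_4, n_5) = 73.86°
δ = |180° − 73.86°| = 106.14°
106.14° > 2α = 69.98°  →  invalid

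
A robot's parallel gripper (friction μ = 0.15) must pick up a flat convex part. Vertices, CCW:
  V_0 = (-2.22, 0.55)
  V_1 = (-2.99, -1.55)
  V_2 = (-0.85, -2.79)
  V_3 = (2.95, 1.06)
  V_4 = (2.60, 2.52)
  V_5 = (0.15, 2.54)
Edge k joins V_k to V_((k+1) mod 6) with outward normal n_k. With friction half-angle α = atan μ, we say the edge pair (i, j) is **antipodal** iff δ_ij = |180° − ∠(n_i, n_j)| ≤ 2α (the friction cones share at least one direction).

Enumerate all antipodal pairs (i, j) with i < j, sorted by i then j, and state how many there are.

α = atan 0.15 = 8.53°;  2α = 17.06°
n_0 = (-0.9389, +0.3443)
n_1 = (-0.5014, -0.8652)
n_2 = (+0.7117, -0.7025)
n_3 = (+0.9724, +0.2331)
n_4 = (+0.0082, +1.0000)
n_5 = (-0.6430, +0.7658)
  (0,1): δ = 99.95°  ·
  (0,2): δ = 24.49°  ·
  (0,3): δ = 33.62°  ·
  (0,4): δ = 109.67°  ·
  (0,5): δ = 150.16°  ·
  (1,2): δ = 104.54°  ·
  (1,3): δ = 46.43°  ·
  (1,4): δ = 29.62°  ·
  (1,5): δ = 70.11°  ·
  (2,3): δ = 121.89°  ·
  (2,4): δ = 45.84°  ·
  (2,5): δ = 5.36°  ✓
  (3,4): δ = 103.95°  ·
  (3,5): δ = 63.46°  ·
  (4,5): δ = 139.51°  ·
antipodal pairs: 1

count = 1; pairs: (2,5)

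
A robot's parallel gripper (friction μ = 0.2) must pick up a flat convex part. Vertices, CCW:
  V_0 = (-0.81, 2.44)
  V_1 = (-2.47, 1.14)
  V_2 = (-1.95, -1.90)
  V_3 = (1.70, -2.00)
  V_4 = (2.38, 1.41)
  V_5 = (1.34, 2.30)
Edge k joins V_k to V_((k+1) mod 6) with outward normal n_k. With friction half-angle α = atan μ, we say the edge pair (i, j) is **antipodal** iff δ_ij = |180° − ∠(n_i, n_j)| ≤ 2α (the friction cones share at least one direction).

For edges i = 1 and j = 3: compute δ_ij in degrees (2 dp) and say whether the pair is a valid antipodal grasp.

α = atan 0.2 = 11.31°;  2α = 22.62°
edge 1: e_1 = (+0.52, -3.04);  n_1 = (-0.9857, -0.1686)
edge 3: e_3 = (+0.68, +3.41);  n_3 = (+0.9807, -0.1956)
∠(n_1, n_3) = 159.02°
δ = |180° − 159.02°| = 20.98°
20.98° ≤ 2α = 22.62°  →  valid

δ = 20.98°, valid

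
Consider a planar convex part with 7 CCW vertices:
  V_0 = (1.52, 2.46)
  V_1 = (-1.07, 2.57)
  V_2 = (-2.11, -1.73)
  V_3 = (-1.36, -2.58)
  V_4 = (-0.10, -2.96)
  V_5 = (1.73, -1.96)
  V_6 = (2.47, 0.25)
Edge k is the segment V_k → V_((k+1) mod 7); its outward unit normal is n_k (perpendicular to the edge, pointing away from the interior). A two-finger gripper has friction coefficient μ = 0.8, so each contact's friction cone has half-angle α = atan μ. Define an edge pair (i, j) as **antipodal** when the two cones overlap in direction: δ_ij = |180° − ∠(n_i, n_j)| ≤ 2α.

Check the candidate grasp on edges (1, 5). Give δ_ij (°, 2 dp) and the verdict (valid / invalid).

α = atan 0.8 = 38.66°;  2α = 77.32°
edge 1: e_1 = (-1.04, -4.30);  n_1 = (-0.9720, +0.2351)
edge 5: e_5 = (+0.74, +2.21);  n_5 = (+0.9483, -0.3175)
∠(n_1, n_5) = 175.08°
δ = |180° − 175.08°| = 4.92°
4.92° ≤ 2α = 77.32°  →  valid

δ = 4.92°, valid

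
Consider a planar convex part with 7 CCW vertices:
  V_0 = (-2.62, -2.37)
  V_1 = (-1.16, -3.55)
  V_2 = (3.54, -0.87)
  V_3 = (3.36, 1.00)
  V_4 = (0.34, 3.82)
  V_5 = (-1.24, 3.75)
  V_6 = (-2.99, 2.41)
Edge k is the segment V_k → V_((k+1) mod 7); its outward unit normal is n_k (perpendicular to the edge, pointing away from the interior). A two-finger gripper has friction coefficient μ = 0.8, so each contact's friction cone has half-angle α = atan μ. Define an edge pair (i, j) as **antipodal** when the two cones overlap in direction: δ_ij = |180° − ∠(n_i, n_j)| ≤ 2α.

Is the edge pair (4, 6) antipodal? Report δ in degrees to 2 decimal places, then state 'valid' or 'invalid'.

δ = 88.11°, invalid

α = atan 0.8 = 38.66°;  2α = 77.32°
edge 4: e_4 = (-1.58, -0.07);  n_4 = (-0.0443, +0.9990)
edge 6: e_6 = (+0.37, -4.78);  n_6 = (-0.9970, -0.0772)
∠(n_4, n_6) = 91.89°
δ = |180° − 91.89°| = 88.11°
88.11° > 2α = 77.32°  →  invalid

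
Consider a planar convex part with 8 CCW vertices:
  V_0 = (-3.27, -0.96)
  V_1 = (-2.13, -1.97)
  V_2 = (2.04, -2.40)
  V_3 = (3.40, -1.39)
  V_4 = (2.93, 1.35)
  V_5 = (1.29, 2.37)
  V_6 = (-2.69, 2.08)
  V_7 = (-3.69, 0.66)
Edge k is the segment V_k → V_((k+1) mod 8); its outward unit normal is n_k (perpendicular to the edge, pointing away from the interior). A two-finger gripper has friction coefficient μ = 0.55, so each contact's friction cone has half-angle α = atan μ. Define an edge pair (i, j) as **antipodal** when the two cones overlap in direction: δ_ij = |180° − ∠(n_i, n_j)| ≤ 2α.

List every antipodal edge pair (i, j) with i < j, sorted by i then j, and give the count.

α = atan 0.55 = 28.81°;  2α = 57.62°
n_0 = (-0.6631, -0.7485)
n_1 = (-0.1026, -0.9947)
n_2 = (+0.5962, -0.8028)
n_3 = (+0.9856, +0.1691)
n_4 = (+0.5281, +0.8492)
n_5 = (-0.0727, +0.9974)
n_6 = (-0.8176, +0.5758)
n_7 = (-0.9680, -0.2510)
  (0,1): δ = 144.35°  ·
  (0,2): δ = 101.86°  ·
  (0,3): δ = 38.73°  ✓
  (0,4): δ = 9.66°  ✓
  (0,5): δ = 45.71°  ✓
  (0,6): δ = 96.39°  ·
  (0,7): δ = 146.07°  ·
  (1,2): δ = 137.51°  ·
  (1,3): δ = 74.38°  ·
  (1,4): δ = 25.99°  ✓
  (1,5): δ = 10.05°  ✓
  (1,6): δ = 60.73°  ·
  (1,7): δ = 110.42°  ·
  (2,3): δ = 116.87°  ·
  (2,4): δ = 68.48°  ·
  (2,5): δ = 32.43°  ✓
  (2,6): δ = 18.25°  ✓
  (2,7): δ = 67.94°  ·
  (3,4): δ = 131.61°  ·
  (3,5): δ = 95.57°  ·
  (3,6): δ = 44.89°  ✓
  (3,7): δ = 4.80°  ✓
  (4,5): δ = 143.95°  ·
  (4,6): δ = 93.27°  ·
  (4,7): δ = 43.59°  ✓
  (5,6): δ = 129.32°  ·
  (5,7): δ = 79.63°  ·
  (6,7): δ = 130.31°  ·
antipodal pairs: 10

count = 10; pairs: (0,3), (0,4), (0,5), (1,4), (1,5), (2,5), (2,6), (3,6), (3,7), (4,7)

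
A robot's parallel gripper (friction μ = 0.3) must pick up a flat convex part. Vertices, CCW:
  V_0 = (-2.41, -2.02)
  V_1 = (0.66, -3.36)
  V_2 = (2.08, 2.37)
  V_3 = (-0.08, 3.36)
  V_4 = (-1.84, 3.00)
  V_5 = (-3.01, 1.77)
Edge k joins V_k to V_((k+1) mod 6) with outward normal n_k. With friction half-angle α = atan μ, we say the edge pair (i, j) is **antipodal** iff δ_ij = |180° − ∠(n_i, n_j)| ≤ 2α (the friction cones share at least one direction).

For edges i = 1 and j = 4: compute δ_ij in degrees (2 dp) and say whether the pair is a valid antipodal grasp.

α = atan 0.3 = 16.70°;  2α = 33.40°
edge 1: e_1 = (+1.42, +5.73);  n_1 = (+0.9706, -0.2405)
edge 4: e_4 = (-1.17, -1.23);  n_4 = (-0.7246, +0.6892)
∠(n_1, n_4) = 150.35°
δ = |180° − 150.35°| = 29.65°
29.65° ≤ 2α = 33.40°  →  valid

δ = 29.65°, valid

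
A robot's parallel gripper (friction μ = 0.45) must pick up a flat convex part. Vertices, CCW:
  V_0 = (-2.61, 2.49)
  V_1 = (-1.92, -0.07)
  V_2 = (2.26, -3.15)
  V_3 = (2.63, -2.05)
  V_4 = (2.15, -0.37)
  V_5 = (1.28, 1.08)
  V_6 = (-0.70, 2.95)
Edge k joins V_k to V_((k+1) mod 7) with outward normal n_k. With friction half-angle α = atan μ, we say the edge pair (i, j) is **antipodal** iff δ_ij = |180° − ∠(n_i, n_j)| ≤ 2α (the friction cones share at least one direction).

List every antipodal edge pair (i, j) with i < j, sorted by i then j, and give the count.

α = atan 0.45 = 24.23°;  2α = 48.46°
n_0 = (-0.9655, -0.2602)
n_1 = (-0.5932, -0.8051)
n_2 = (+0.9478, -0.3188)
n_3 = (+0.9615, +0.2747)
n_4 = (+0.8575, +0.5145)
n_5 = (+0.6866, +0.7270)
n_6 = (-0.2341, +0.9722)
  (0,1): δ = 141.47°  ·
  (0,2): δ = 33.68°  ✓
  (0,3): δ = 0.86°  ✓
  (0,4): δ = 15.88°  ✓
  (0,5): δ = 31.55°  ✓
  (0,6): δ = 88.46°  ·
  (1,2): δ = 72.21°  ·
  (1,3): δ = 37.67°  ✓
  (1,4): δ = 22.65°  ✓
  (1,5): δ = 6.98°  ✓
  (1,6): δ = 49.93°  ·
  (2,3): δ = 145.46°  ·
  (2,4): δ = 130.45°  ·
  (2,5): δ = 114.77°  ·
  (2,6): δ = 57.87°  ·
  (3,4): δ = 164.98°  ·
  (3,5): δ = 149.31°  ·
  (3,6): δ = 92.40°  ·
  (4,5): δ = 164.33°  ·
  (4,6): δ = 107.42°  ·
  (5,6): δ = 123.10°  ·
antipodal pairs: 7

count = 7; pairs: (0,2), (0,3), (0,4), (0,5), (1,3), (1,4), (1,5)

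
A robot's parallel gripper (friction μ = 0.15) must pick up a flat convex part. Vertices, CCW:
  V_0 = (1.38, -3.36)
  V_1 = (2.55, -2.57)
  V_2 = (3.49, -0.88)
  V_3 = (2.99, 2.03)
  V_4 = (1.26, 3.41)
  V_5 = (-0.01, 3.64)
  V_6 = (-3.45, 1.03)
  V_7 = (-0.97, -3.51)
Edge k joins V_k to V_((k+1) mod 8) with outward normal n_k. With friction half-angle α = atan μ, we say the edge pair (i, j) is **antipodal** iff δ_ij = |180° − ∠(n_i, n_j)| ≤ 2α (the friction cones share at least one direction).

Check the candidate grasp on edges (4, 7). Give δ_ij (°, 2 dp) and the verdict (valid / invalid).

α = atan 0.15 = 8.53°;  2α = 17.06°
edge 4: e_4 = (-1.27, +0.23);  n_4 = (+0.1782, +0.9840)
edge 7: e_7 = (+2.35, +0.15);  n_7 = (+0.0637, -0.9980)
∠(n_4, n_7) = 166.08°
δ = |180° − 166.08°| = 13.92°
13.92° ≤ 2α = 17.06°  →  valid

δ = 13.92°, valid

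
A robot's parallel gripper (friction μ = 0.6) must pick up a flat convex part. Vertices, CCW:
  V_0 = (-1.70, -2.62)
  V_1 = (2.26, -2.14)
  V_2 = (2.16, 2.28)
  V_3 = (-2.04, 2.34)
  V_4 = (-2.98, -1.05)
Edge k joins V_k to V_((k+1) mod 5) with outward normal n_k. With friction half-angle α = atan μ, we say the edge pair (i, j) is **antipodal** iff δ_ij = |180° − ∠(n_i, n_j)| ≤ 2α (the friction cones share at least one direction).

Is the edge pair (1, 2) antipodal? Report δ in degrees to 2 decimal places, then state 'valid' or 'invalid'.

δ = 92.11°, invalid

α = atan 0.6 = 30.96°;  2α = 61.93°
edge 1: e_1 = (-0.10, +4.42);  n_1 = (+0.9997, +0.0226)
edge 2: e_2 = (-4.20, +0.06);  n_2 = (+0.0143, +0.9999)
∠(n_1, n_2) = 87.89°
δ = |180° − 87.89°| = 92.11°
92.11° > 2α = 61.93°  →  invalid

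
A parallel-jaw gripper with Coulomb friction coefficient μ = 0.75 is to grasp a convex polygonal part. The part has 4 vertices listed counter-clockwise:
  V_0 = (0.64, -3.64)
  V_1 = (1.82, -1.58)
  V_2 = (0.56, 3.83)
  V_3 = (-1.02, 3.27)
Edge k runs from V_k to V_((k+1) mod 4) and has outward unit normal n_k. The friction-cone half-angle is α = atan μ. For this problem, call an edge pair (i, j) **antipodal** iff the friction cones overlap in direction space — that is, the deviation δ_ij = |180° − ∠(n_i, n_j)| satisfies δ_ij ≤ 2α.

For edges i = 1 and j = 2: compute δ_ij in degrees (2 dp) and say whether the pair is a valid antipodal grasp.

δ = 83.59°, invalid

α = atan 0.75 = 36.87°;  2α = 73.74°
edge 1: e_1 = (-1.26, +5.41);  n_1 = (+0.9739, +0.2268)
edge 2: e_2 = (-1.58, -0.56);  n_2 = (-0.3341, +0.9425)
∠(n_1, n_2) = 96.41°
δ = |180° − 96.41°| = 83.59°
83.59° > 2α = 73.74°  →  invalid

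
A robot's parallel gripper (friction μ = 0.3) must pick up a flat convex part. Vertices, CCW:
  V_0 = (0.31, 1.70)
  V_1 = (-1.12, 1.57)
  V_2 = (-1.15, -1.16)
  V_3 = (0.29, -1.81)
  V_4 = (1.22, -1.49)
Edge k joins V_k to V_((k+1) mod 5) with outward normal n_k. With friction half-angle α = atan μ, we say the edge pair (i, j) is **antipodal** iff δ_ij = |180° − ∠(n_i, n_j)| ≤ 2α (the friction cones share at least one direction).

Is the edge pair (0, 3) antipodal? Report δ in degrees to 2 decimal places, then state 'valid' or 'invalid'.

δ = 13.79°, valid

α = atan 0.3 = 16.70°;  2α = 33.40°
edge 0: e_0 = (-1.43, -0.13);  n_0 = (-0.0905, +0.9959)
edge 3: e_3 = (+0.93, +0.32);  n_3 = (+0.3254, -0.9456)
∠(n_0, n_3) = 166.21°
δ = |180° − 166.21°| = 13.79°
13.79° ≤ 2α = 33.40°  →  valid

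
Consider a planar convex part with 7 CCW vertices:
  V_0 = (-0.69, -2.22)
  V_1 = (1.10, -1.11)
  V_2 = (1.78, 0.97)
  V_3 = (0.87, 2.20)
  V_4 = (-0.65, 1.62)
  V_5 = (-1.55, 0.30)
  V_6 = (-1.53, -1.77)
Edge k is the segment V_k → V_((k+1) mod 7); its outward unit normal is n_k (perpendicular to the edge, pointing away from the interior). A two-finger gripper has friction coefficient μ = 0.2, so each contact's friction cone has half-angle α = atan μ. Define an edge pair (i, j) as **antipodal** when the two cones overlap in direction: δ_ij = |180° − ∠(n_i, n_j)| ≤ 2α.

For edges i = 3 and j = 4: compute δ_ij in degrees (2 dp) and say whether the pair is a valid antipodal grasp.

δ = 145.17°, invalid

α = atan 0.2 = 11.31°;  2α = 22.62°
edge 3: e_3 = (-1.52, -0.58);  n_3 = (-0.3565, +0.9343)
edge 4: e_4 = (-0.90, -1.32);  n_4 = (-0.8262, +0.5633)
∠(n_3, n_4) = 34.83°
δ = |180° − 34.83°| = 145.17°
145.17° > 2α = 22.62°  →  invalid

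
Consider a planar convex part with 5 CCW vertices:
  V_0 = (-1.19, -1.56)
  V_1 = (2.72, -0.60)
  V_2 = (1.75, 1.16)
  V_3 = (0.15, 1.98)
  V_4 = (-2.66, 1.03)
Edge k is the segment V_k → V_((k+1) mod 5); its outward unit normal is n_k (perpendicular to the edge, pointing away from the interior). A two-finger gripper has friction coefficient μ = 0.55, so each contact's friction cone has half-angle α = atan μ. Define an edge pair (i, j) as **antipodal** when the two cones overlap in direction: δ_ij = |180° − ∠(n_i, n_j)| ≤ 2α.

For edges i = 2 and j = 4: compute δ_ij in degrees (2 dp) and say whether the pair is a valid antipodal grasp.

α = atan 0.55 = 28.81°;  2α = 57.62°
edge 2: e_2 = (-1.60, +0.82);  n_2 = (+0.4561, +0.8899)
edge 4: e_4 = (+1.47, -2.59);  n_4 = (-0.8697, -0.4936)
∠(n_2, n_4) = 146.71°
δ = |180° − 146.71°| = 33.29°
33.29° ≤ 2α = 57.62°  →  valid

δ = 33.29°, valid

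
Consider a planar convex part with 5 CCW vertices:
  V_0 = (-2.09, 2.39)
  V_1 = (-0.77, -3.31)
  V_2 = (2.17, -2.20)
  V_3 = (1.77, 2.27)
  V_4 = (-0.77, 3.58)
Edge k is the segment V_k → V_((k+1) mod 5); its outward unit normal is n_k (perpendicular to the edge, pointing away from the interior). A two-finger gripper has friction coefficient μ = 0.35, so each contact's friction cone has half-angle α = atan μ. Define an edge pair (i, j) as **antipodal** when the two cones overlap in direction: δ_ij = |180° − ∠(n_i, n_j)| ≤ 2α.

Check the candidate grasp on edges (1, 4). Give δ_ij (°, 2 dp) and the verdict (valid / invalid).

δ = 21.35°, valid

α = atan 0.35 = 19.29°;  2α = 38.58°
edge 1: e_1 = (+2.94, +1.11);  n_1 = (+0.3532, -0.9355)
edge 4: e_4 = (-1.32, -1.19);  n_4 = (-0.6696, +0.7427)
∠(n_1, n_4) = 158.65°
δ = |180° − 158.65°| = 21.35°
21.35° ≤ 2α = 38.58°  →  valid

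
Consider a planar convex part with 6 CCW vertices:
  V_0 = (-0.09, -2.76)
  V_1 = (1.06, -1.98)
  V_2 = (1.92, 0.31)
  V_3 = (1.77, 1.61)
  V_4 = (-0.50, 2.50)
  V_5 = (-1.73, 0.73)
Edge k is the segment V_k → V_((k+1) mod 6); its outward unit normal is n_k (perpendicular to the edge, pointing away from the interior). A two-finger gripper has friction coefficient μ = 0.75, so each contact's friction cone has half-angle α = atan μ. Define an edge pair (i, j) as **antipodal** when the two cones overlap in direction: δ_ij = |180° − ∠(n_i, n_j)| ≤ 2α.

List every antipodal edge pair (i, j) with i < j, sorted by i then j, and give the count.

count = 7; pairs: (0,3), (0,4), (1,4), (1,5), (2,4), (2,5), (3,5)

α = atan 0.75 = 36.87°;  2α = 73.74°
n_0 = (+0.5613, -0.8276)
n_1 = (+0.9362, -0.3516)
n_2 = (+0.9934, +0.1146)
n_3 = (+0.3650, +0.9310)
n_4 = (-0.8212, +0.5707)
n_5 = (-0.9051, -0.4253)
  (0,1): δ = 144.73°  ·
  (0,2): δ = 117.57°  ·
  (0,3): δ = 55.56°  ✓
  (0,4): δ = 21.06°  ✓
  (0,5): δ = 81.02°  ·
  (1,2): δ = 152.83°  ·
  (1,3): δ = 90.83°  ·
  (1,4): δ = 14.21°  ✓
  (1,5): δ = 45.75°  ✓
  (2,3): δ = 117.99°  ·
  (2,4): δ = 41.38°  ✓
  (2,5): δ = 18.59°  ✓
  (3,4): δ = 103.39°  ·
  (3,5): δ = 43.42°  ✓
  (4,5): δ = 120.03°  ·
antipodal pairs: 7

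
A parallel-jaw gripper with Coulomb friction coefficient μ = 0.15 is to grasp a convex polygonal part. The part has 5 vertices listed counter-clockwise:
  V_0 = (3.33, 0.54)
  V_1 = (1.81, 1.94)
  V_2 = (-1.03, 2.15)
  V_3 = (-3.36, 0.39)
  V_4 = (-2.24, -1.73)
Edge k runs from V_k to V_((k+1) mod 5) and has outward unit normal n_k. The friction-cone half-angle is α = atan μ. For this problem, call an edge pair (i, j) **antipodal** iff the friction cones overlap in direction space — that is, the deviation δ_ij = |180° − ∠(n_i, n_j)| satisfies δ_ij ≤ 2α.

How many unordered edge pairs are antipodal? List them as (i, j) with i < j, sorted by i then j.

α = atan 0.15 = 8.53°;  2α = 17.06°
n_0 = (+0.6775, +0.7355)
n_1 = (+0.0737, +0.9973)
n_2 = (-0.6027, +0.7979)
n_3 = (-0.8842, -0.4671)
n_4 = (+0.3774, -0.9260)
  (0,1): δ = 141.58°  ·
  (0,2): δ = 100.29°  ·
  (0,3): δ = 19.51°  ·
  (0,4): δ = 64.82°  ·
  (1,2): δ = 138.70°  ·
  (1,3): δ = 57.92°  ·
  (1,4): δ = 26.40°  ·
  (2,3): δ = 99.22°  ·
  (2,4): δ = 14.89°  ✓
  (3,4): δ = 95.67°  ·
antipodal pairs: 1

count = 1; pairs: (2,4)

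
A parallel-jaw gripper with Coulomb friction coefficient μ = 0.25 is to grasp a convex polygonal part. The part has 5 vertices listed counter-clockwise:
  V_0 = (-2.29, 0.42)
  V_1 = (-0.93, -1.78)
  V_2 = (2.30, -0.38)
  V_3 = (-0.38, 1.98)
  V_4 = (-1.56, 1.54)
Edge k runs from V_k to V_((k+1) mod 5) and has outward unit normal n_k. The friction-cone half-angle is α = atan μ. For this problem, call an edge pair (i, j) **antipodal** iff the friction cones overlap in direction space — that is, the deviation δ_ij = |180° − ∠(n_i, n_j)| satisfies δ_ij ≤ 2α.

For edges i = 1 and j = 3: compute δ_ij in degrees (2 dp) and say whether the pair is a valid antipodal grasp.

δ = 2.98°, valid

α = atan 0.25 = 14.04°;  2α = 28.07°
edge 1: e_1 = (+3.23, +1.40);  n_1 = (+0.3977, -0.9175)
edge 3: e_3 = (-1.18, -0.44);  n_3 = (-0.3494, +0.9370)
∠(n_1, n_3) = 177.02°
δ = |180° − 177.02°| = 2.98°
2.98° ≤ 2α = 28.07°  →  valid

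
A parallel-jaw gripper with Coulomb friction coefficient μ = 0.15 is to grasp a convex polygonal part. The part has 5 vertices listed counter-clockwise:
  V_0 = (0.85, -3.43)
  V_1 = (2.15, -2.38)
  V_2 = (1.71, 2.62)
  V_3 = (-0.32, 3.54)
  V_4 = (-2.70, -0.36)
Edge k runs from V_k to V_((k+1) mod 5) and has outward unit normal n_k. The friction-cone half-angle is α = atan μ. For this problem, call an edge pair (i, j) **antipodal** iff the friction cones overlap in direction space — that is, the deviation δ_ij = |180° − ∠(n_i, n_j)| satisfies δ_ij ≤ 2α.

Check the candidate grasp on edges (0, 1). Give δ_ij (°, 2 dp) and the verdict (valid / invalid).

α = atan 0.15 = 8.53°;  2α = 17.06°
edge 0: e_0 = (+1.30, +1.05);  n_0 = (+0.6283, -0.7779)
edge 1: e_1 = (-0.44, +5.00);  n_1 = (+0.9962, +0.0877)
∠(n_0, n_1) = 56.10°
δ = |180° − 56.10°| = 123.90°
123.90° > 2α = 17.06°  →  invalid

δ = 123.90°, invalid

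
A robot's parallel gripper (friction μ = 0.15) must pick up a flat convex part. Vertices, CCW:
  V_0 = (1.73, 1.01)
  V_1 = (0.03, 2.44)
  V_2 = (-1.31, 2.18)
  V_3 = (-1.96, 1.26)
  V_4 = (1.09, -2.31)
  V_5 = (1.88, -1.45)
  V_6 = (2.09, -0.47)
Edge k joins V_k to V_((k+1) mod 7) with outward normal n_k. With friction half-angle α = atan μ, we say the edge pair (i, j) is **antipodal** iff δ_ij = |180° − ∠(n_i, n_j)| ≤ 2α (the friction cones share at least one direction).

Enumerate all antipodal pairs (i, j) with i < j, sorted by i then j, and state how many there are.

count = 2; pairs: (0,3), (2,4)

α = atan 0.15 = 8.53°;  2α = 17.06°
n_0 = (+0.6437, +0.7653)
n_1 = (-0.1905, +0.9817)
n_2 = (-0.8167, +0.5770)
n_3 = (-0.7603, -0.6496)
n_4 = (+0.7364, -0.6765)
n_5 = (+0.9778, -0.2095)
n_6 = (+0.9717, +0.2364)
  (0,1): δ = 128.95°  ·
  (0,2): δ = 85.17°  ·
  (0,3): δ = 9.42°  ✓
  (0,4): δ = 87.50°  ·
  (0,5): δ = 117.98°  ·
  (0,6): δ = 143.74°  ·
  (1,2): δ = 136.22°  ·
  (1,3): δ = 60.47°  ·
  (1,4): δ = 36.45°  ·
  (1,5): δ = 66.92°  ·
  (1,6): δ = 92.69°  ·
  (2,3): δ = 104.25°  ·
  (2,4): δ = 7.33°  ✓
  (2,5): δ = 23.15°  ·
  (2,6): δ = 48.91°  ·
  (3,4): δ = 83.08°  ·
  (3,5): δ = 52.60°  ·
  (3,6): δ = 26.84°  ·
  (4,5): δ = 149.52°  ·
  (4,6): δ = 123.76°  ·
  (5,6): δ = 154.23°  ·
antipodal pairs: 2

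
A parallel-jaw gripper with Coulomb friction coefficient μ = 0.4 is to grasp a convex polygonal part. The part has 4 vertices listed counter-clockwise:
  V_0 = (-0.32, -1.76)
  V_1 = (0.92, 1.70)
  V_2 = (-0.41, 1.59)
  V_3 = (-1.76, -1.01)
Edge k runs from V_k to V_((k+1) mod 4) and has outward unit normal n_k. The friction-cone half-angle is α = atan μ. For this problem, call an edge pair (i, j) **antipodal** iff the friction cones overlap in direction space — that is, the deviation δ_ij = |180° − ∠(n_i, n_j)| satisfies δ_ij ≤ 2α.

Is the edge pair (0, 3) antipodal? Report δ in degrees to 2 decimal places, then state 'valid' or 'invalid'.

δ = 82.20°, invalid

α = atan 0.4 = 21.80°;  2α = 43.60°
edge 0: e_0 = (+1.24, +3.46);  n_0 = (+0.9414, -0.3374)
edge 3: e_3 = (+1.44, -0.75);  n_3 = (-0.4619, -0.8869)
∠(n_0, n_3) = 97.80°
δ = |180° − 97.80°| = 82.20°
82.20° > 2α = 43.60°  →  invalid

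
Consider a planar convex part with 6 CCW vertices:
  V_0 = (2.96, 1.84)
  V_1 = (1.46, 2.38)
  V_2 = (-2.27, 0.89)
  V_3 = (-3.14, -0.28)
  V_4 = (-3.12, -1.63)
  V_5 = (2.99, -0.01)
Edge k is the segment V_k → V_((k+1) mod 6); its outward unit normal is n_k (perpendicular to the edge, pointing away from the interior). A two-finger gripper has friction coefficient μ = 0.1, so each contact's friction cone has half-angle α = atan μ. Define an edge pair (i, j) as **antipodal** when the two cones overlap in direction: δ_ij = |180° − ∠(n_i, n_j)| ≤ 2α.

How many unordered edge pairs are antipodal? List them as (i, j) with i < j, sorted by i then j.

count = 2; pairs: (1,4), (3,5)

α = atan 0.1 = 5.71°;  2α = 11.42°
n_0 = (+0.3387, +0.9409)
n_1 = (-0.3710, +0.9286)
n_2 = (-0.8025, +0.5967)
n_3 = (-0.9999, -0.0148)
n_4 = (+0.2563, -0.9666)
n_5 = (+0.9999, +0.0162)
  (0,1): δ = 138.43°  ·
  (0,2): δ = 106.84°  ·
  (0,3): δ = 69.35°  ·
  (0,4): δ = 34.65°  ·
  (0,5): δ = 110.73°  ·
  (1,2): δ = 148.41°  ·
  (1,3): δ = 110.93°  ·
  (1,4): δ = 6.93°  ✓
  (1,5): δ = 69.15°  ·
  (2,3): δ = 142.52°  ·
  (2,4): δ = 38.52°  ·
  (2,5): δ = 37.56°  ·
  (3,4): δ = 76.00°  ·
  (3,5): δ = 0.08°  ✓
  (4,5): δ = 103.92°  ·
antipodal pairs: 2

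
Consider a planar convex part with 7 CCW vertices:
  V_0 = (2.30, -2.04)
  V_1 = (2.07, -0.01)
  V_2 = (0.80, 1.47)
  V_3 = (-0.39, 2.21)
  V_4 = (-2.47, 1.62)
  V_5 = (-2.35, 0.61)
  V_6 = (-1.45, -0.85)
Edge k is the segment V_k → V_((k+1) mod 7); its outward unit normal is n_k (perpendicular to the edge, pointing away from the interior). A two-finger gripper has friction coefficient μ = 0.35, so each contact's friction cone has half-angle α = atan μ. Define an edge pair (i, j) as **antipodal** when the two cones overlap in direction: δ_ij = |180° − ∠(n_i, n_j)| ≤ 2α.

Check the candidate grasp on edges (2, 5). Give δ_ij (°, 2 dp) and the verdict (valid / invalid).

α = atan 0.35 = 19.29°;  2α = 38.58°
edge 2: e_2 = (-1.19, +0.74);  n_2 = (+0.5281, +0.8492)
edge 5: e_5 = (+0.90, -1.46);  n_5 = (-0.8513, -0.5247)
∠(n_2, n_5) = 153.53°
δ = |180° − 153.53°| = 26.47°
26.47° ≤ 2α = 38.58°  →  valid

δ = 26.47°, valid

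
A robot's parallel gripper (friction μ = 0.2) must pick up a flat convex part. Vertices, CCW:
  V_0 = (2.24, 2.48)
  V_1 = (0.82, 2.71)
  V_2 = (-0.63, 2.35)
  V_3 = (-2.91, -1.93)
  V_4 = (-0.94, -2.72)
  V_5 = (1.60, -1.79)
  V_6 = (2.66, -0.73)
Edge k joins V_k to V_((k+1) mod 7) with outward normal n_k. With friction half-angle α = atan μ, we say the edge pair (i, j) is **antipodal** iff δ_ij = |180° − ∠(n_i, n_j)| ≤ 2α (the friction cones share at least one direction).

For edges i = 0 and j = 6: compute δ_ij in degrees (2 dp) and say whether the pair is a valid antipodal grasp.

α = atan 0.2 = 11.31°;  2α = 22.62°
edge 0: e_0 = (-1.42, +0.23);  n_0 = (+0.1599, +0.9871)
edge 6: e_6 = (-0.42, +3.21);  n_6 = (+0.9915, +0.1297)
∠(n_0, n_6) = 73.35°
δ = |180° − 73.35°| = 106.65°
106.65° > 2α = 22.62°  →  invalid

δ = 106.65°, invalid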